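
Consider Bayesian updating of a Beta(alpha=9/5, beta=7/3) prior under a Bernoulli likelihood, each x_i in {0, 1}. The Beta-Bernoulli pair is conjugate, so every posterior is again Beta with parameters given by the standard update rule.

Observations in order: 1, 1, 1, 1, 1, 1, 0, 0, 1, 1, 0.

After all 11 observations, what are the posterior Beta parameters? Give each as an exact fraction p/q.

obs 1: x=1 → posterior Beta(14/5, 7/3)
obs 2: x=1 → posterior Beta(19/5, 7/3)
obs 3: x=1 → posterior Beta(24/5, 7/3)
obs 4: x=1 → posterior Beta(29/5, 7/3)
obs 5: x=1 → posterior Beta(34/5, 7/3)
obs 6: x=1 → posterior Beta(39/5, 7/3)
obs 7: x=0 → posterior Beta(39/5, 10/3)
obs 8: x=0 → posterior Beta(39/5, 13/3)
obs 9: x=1 → posterior Beta(44/5, 13/3)
obs 10: x=1 → posterior Beta(49/5, 13/3)
obs 11: x=0 → posterior Beta(49/5, 16/3)

alpha=49/5, beta=16/3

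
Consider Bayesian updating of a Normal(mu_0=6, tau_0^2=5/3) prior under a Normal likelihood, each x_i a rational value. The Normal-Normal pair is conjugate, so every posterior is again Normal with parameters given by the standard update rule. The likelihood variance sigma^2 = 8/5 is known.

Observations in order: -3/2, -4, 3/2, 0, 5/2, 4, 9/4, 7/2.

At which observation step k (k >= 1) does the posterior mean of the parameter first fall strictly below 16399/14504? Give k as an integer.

k = 2

obs 1: x=-3/2 → posterior Normal(213/98, 40/49)
obs 2: x=-4 → posterior Normal(13/148, 20/37)
obs 3: x=3/2 → posterior Normal(4/9, 40/99)
obs 4: x=0 → posterior Normal(11/31, 10/31)
obs 5: x=5/2 → posterior Normal(213/298, 40/149)
obs 6: x=4 → posterior Normal(413/348, 20/87)
obs 7: x=9/4 → posterior Normal(1051/796, 40/199)
obs 8: x=7/2 → posterior Normal(1401/896, 5/28)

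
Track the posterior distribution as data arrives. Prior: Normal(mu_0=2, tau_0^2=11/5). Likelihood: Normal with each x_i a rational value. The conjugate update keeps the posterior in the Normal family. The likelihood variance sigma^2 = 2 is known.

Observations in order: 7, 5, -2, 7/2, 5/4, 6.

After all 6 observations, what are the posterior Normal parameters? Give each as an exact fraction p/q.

mu_0=993/304, tau_0^2=11/38

obs 1: x=7 → posterior Normal(97/21, 22/21)
obs 2: x=5 → posterior Normal(19/4, 11/16)
obs 3: x=-2 → posterior Normal(130/43, 22/43)
obs 4: x=7/2 → posterior Normal(337/108, 11/27)
obs 5: x=5/4 → posterior Normal(729/260, 22/65)
obs 6: x=6 → posterior Normal(993/304, 11/38)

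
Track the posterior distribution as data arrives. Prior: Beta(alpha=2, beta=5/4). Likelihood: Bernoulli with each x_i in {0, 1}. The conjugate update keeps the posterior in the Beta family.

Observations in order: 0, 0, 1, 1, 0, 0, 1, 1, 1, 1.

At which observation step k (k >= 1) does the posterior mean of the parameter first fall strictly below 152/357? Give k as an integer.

k = 2

obs 1: x=0 → posterior Beta(2, 9/4)
obs 2: x=0 → posterior Beta(2, 13/4)
obs 3: x=1 → posterior Beta(3, 13/4)
obs 4: x=1 → posterior Beta(4, 13/4)
obs 5: x=0 → posterior Beta(4, 17/4)
obs 6: x=0 → posterior Beta(4, 21/4)
obs 7: x=1 → posterior Beta(5, 21/4)
obs 8: x=1 → posterior Beta(6, 21/4)
obs 9: x=1 → posterior Beta(7, 21/4)
obs 10: x=1 → posterior Beta(8, 21/4)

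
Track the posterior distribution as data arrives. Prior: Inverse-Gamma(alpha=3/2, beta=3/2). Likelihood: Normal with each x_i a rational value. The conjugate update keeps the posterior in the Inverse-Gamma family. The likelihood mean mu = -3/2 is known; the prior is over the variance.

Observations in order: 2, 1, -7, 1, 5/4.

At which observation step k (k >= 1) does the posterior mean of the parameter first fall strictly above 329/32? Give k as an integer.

obs 1: x=2 → posterior Inverse-Gamma(2, 61/8)
obs 2: x=1 → posterior Inverse-Gamma(5/2, 43/4)
obs 3: x=-7 → posterior Inverse-Gamma(3, 207/8)
obs 4: x=1 → posterior Inverse-Gamma(7/2, 29)
obs 5: x=5/4 → posterior Inverse-Gamma(4, 1049/32)

k = 3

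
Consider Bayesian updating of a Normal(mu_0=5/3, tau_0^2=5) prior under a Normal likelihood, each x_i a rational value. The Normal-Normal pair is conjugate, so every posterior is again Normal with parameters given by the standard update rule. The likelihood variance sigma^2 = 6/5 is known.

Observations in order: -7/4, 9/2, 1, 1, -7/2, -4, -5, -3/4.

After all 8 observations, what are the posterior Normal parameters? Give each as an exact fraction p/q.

mu_0=-405/412, tau_0^2=15/103

obs 1: x=-7/4 → posterior Normal(-135/124, 30/31)
obs 2: x=9/2 → posterior Normal(45/32, 15/28)
obs 3: x=1 → posterior Normal(415/324, 10/27)
obs 4: x=1 → posterior Normal(515/424, 15/53)
obs 5: x=-7/2 → posterior Normal(165/524, 30/131)
obs 6: x=-4 → posterior Normal(-235/624, 5/26)
obs 7: x=-5 → posterior Normal(-735/724, 30/181)
obs 8: x=-3/4 → posterior Normal(-405/412, 15/103)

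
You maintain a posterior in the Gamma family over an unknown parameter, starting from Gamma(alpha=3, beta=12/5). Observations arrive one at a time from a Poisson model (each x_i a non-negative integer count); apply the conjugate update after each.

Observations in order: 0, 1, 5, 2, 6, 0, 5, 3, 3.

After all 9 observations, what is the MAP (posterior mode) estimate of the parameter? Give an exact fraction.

obs 1: x=0 → posterior Gamma(3, 17/5)
obs 2: x=1 → posterior Gamma(4, 22/5)
obs 3: x=5 → posterior Gamma(9, 27/5)
obs 4: x=2 → posterior Gamma(11, 32/5)
obs 5: x=6 → posterior Gamma(17, 37/5)
obs 6: x=0 → posterior Gamma(17, 42/5)
obs 7: x=5 → posterior Gamma(22, 47/5)
obs 8: x=3 → posterior Gamma(25, 52/5)
obs 9: x=3 → posterior Gamma(28, 57/5)

45/19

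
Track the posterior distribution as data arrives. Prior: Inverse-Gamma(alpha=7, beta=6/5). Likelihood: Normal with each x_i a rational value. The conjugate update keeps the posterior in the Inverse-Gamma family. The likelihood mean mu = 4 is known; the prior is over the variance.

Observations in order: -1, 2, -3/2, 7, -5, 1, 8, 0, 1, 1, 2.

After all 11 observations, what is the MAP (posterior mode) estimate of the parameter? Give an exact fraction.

obs 1: x=-1 → posterior Inverse-Gamma(15/2, 137/10)
obs 2: x=2 → posterior Inverse-Gamma(8, 157/10)
obs 3: x=-3/2 → posterior Inverse-Gamma(17/2, 1233/40)
obs 4: x=7 → posterior Inverse-Gamma(9, 1413/40)
obs 5: x=-5 → posterior Inverse-Gamma(19/2, 3033/40)
obs 6: x=1 → posterior Inverse-Gamma(10, 3213/40)
obs 7: x=8 → posterior Inverse-Gamma(21/2, 3533/40)
obs 8: x=0 → posterior Inverse-Gamma(11, 3853/40)
obs 9: x=1 → posterior Inverse-Gamma(23/2, 4033/40)
obs 10: x=1 → posterior Inverse-Gamma(12, 4213/40)
obs 11: x=2 → posterior Inverse-Gamma(25/2, 4293/40)

159/20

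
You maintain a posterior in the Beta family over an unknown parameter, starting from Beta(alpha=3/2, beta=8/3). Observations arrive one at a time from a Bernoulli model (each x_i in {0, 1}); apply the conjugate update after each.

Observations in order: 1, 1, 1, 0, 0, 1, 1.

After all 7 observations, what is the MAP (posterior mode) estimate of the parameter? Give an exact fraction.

obs 1: x=1 → posterior Beta(5/2, 8/3)
obs 2: x=1 → posterior Beta(7/2, 8/3)
obs 3: x=1 → posterior Beta(9/2, 8/3)
obs 4: x=0 → posterior Beta(9/2, 11/3)
obs 5: x=0 → posterior Beta(9/2, 14/3)
obs 6: x=1 → posterior Beta(11/2, 14/3)
obs 7: x=1 → posterior Beta(13/2, 14/3)

3/5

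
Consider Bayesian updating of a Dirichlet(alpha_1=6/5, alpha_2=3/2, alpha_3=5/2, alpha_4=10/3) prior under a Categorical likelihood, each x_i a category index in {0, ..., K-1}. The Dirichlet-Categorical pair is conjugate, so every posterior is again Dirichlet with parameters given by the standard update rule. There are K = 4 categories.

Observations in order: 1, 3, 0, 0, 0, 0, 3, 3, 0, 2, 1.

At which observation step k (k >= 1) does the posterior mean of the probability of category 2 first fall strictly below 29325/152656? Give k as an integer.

obs 1: x=1 → posterior Dirichlet(6/5, 5/2, 5/2, 10/3)
obs 2: x=3 → posterior Dirichlet(6/5, 5/2, 5/2, 13/3)
obs 3: x=0 → posterior Dirichlet(11/5, 5/2, 5/2, 13/3)
obs 4: x=0 → posterior Dirichlet(16/5, 5/2, 5/2, 13/3)
obs 5: x=0 → posterior Dirichlet(21/5, 5/2, 5/2, 13/3)
obs 6: x=0 → posterior Dirichlet(26/5, 5/2, 5/2, 13/3)
obs 7: x=3 → posterior Dirichlet(26/5, 5/2, 5/2, 16/3)
obs 8: x=3 → posterior Dirichlet(26/5, 5/2, 5/2, 19/3)
obs 9: x=0 → posterior Dirichlet(31/5, 5/2, 5/2, 19/3)
obs 10: x=2 → posterior Dirichlet(31/5, 5/2, 7/2, 19/3)
obs 11: x=1 → posterior Dirichlet(31/5, 7/2, 7/2, 19/3)

k = 5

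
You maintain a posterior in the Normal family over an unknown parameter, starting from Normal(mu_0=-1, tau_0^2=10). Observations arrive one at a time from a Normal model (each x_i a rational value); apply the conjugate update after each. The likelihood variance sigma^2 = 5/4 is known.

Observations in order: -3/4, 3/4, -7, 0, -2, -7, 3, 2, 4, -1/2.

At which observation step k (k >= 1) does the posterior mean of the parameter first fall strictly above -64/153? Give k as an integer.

obs 1: x=-3/4 → posterior Normal(-7/9, 10/9)
obs 2: x=3/4 → posterior Normal(-1/17, 10/17)
obs 3: x=-7 → posterior Normal(-57/25, 2/5)
obs 4: x=0 → posterior Normal(-19/11, 10/33)
obs 5: x=-2 → posterior Normal(-73/41, 10/41)
obs 6: x=-7 → posterior Normal(-129/49, 10/49)
obs 7: x=3 → posterior Normal(-35/19, 10/57)
obs 8: x=2 → posterior Normal(-89/65, 2/13)
obs 9: x=4 → posterior Normal(-57/73, 10/73)
obs 10: x=-1/2 → posterior Normal(-61/81, 10/81)

k = 2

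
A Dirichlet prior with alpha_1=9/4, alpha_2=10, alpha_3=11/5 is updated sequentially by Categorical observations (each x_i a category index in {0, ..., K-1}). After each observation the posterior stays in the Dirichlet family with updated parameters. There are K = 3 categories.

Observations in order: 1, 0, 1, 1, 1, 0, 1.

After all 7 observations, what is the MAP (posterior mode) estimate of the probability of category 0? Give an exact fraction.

65/369

obs 1: x=1 → posterior Dirichlet(9/4, 11, 11/5)
obs 2: x=0 → posterior Dirichlet(13/4, 11, 11/5)
obs 3: x=1 → posterior Dirichlet(13/4, 12, 11/5)
obs 4: x=1 → posterior Dirichlet(13/4, 13, 11/5)
obs 5: x=1 → posterior Dirichlet(13/4, 14, 11/5)
obs 6: x=0 → posterior Dirichlet(17/4, 14, 11/5)
obs 7: x=1 → posterior Dirichlet(17/4, 15, 11/5)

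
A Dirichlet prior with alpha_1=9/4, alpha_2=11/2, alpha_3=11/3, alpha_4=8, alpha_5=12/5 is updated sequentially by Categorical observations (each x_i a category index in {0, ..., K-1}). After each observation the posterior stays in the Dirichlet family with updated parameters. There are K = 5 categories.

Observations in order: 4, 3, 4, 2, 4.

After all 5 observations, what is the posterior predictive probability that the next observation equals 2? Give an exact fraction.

obs 1: x=4 → posterior Dirichlet(9/4, 11/2, 11/3, 8, 17/5)
obs 2: x=3 → posterior Dirichlet(9/4, 11/2, 11/3, 9, 17/5)
obs 3: x=4 → posterior Dirichlet(9/4, 11/2, 11/3, 9, 22/5)
obs 4: x=2 → posterior Dirichlet(9/4, 11/2, 14/3, 9, 22/5)
obs 5: x=4 → posterior Dirichlet(9/4, 11/2, 14/3, 9, 27/5)

280/1609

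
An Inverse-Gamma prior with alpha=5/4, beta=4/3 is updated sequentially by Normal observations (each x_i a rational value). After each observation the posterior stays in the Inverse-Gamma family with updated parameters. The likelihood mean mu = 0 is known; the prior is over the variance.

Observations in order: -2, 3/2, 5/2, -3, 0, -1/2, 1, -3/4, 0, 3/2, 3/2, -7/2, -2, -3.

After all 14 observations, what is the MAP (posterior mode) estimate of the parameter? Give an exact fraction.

2675/888

obs 1: x=-2 → posterior Inverse-Gamma(7/4, 10/3)
obs 2: x=3/2 → posterior Inverse-Gamma(9/4, 107/24)
obs 3: x=5/2 → posterior Inverse-Gamma(11/4, 91/12)
obs 4: x=-3 → posterior Inverse-Gamma(13/4, 145/12)
obs 5: x=0 → posterior Inverse-Gamma(15/4, 145/12)
obs 6: x=-1/2 → posterior Inverse-Gamma(17/4, 293/24)
obs 7: x=1 → posterior Inverse-Gamma(19/4, 305/24)
obs 8: x=-3/4 → posterior Inverse-Gamma(21/4, 1247/96)
obs 9: x=0 → posterior Inverse-Gamma(23/4, 1247/96)
obs 10: x=3/2 → posterior Inverse-Gamma(25/4, 1355/96)
obs 11: x=3/2 → posterior Inverse-Gamma(27/4, 1463/96)
obs 12: x=-7/2 → posterior Inverse-Gamma(29/4, 2051/96)
obs 13: x=-2 → posterior Inverse-Gamma(31/4, 2243/96)
obs 14: x=-3 → posterior Inverse-Gamma(33/4, 2675/96)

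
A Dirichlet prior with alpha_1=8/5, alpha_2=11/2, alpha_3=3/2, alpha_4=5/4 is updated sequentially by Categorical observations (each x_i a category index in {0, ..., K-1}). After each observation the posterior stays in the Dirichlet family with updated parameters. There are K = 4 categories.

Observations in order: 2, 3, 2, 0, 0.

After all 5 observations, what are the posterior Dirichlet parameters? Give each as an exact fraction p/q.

obs 1: x=2 → posterior Dirichlet(8/5, 11/2, 5/2, 5/4)
obs 2: x=3 → posterior Dirichlet(8/5, 11/2, 5/2, 9/4)
obs 3: x=2 → posterior Dirichlet(8/5, 11/2, 7/2, 9/4)
obs 4: x=0 → posterior Dirichlet(13/5, 11/2, 7/2, 9/4)
obs 5: x=0 → posterior Dirichlet(18/5, 11/2, 7/2, 9/4)

alpha_1=18/5, alpha_2=11/2, alpha_3=7/2, alpha_4=9/4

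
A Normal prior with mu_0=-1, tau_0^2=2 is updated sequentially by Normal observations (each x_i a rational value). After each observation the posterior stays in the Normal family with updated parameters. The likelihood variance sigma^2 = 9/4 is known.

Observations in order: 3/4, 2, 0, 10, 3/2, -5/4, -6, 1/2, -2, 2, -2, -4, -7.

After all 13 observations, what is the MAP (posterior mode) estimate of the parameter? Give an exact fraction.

obs 1: x=3/4 → posterior Normal(-3/17, 18/17)
obs 2: x=2 → posterior Normal(13/25, 18/25)
obs 3: x=0 → posterior Normal(13/33, 6/11)
obs 4: x=10 → posterior Normal(93/41, 18/41)
obs 5: x=3/2 → posterior Normal(15/7, 18/49)
obs 6: x=-5/4 → posterior Normal(5/3, 6/19)
obs 7: x=-6 → posterior Normal(47/65, 18/65)
obs 8: x=1/2 → posterior Normal(51/73, 18/73)
obs 9: x=-2 → posterior Normal(35/81, 2/9)
obs 10: x=2 → posterior Normal(51/89, 18/89)
obs 11: x=-2 → posterior Normal(35/97, 18/97)
obs 12: x=-4 → posterior Normal(1/35, 6/35)
obs 13: x=-7 → posterior Normal(-53/113, 18/113)

-53/113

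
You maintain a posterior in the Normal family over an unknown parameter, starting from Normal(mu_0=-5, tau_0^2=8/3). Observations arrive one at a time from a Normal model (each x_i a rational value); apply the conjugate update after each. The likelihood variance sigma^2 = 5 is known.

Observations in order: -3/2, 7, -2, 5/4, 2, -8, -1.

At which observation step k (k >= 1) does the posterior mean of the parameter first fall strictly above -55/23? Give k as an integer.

obs 1: x=-3/2 → posterior Normal(-87/23, 40/23)
obs 2: x=7 → posterior Normal(-1, 40/31)
obs 3: x=-2 → posterior Normal(-47/39, 40/39)
obs 4: x=5/4 → posterior Normal(-37/47, 40/47)
obs 5: x=2 → posterior Normal(-21/55, 8/11)
obs 6: x=-8 → posterior Normal(-85/63, 40/63)
obs 7: x=-1 → posterior Normal(-93/71, 40/71)

k = 2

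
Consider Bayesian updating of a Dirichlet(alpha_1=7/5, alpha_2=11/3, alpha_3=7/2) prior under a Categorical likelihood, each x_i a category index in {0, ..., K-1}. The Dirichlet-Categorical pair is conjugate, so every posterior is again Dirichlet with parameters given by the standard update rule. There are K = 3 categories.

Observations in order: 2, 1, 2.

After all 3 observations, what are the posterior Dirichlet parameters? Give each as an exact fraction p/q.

obs 1: x=2 → posterior Dirichlet(7/5, 11/3, 9/2)
obs 2: x=1 → posterior Dirichlet(7/5, 14/3, 9/2)
obs 3: x=2 → posterior Dirichlet(7/5, 14/3, 11/2)

alpha_1=7/5, alpha_2=14/3, alpha_3=11/2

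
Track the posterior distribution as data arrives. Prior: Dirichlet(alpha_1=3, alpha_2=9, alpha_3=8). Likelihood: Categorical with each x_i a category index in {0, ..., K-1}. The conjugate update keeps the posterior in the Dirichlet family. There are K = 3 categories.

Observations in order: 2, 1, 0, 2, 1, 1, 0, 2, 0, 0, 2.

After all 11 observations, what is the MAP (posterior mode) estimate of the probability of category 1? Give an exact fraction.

11/28

obs 1: x=2 → posterior Dirichlet(3, 9, 9)
obs 2: x=1 → posterior Dirichlet(3, 10, 9)
obs 3: x=0 → posterior Dirichlet(4, 10, 9)
obs 4: x=2 → posterior Dirichlet(4, 10, 10)
obs 5: x=1 → posterior Dirichlet(4, 11, 10)
obs 6: x=1 → posterior Dirichlet(4, 12, 10)
obs 7: x=0 → posterior Dirichlet(5, 12, 10)
obs 8: x=2 → posterior Dirichlet(5, 12, 11)
obs 9: x=0 → posterior Dirichlet(6, 12, 11)
obs 10: x=0 → posterior Dirichlet(7, 12, 11)
obs 11: x=2 → posterior Dirichlet(7, 12, 12)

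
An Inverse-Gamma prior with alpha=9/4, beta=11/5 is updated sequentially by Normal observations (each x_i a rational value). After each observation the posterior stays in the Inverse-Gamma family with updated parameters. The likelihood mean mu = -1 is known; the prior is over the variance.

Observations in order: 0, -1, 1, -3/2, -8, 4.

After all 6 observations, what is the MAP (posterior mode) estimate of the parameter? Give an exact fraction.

1673/250

obs 1: x=0 → posterior Inverse-Gamma(11/4, 27/10)
obs 2: x=-1 → posterior Inverse-Gamma(13/4, 27/10)
obs 3: x=1 → posterior Inverse-Gamma(15/4, 47/10)
obs 4: x=-3/2 → posterior Inverse-Gamma(17/4, 193/40)
obs 5: x=-8 → posterior Inverse-Gamma(19/4, 1173/40)
obs 6: x=4 → posterior Inverse-Gamma(21/4, 1673/40)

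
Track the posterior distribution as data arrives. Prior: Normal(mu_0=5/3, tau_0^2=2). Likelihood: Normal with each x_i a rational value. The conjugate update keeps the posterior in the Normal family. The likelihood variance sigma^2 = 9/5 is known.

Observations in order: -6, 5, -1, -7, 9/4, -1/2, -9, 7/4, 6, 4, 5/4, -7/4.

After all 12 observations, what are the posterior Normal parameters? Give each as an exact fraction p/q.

obs 1: x=-6 → posterior Normal(-45/19, 18/19)
obs 2: x=5 → posterior Normal(5/29, 18/29)
obs 3: x=-1 → posterior Normal(-5/39, 6/13)
obs 4: x=-7 → posterior Normal(-75/49, 18/49)
obs 5: x=9/4 → posterior Normal(-105/118, 18/59)
obs 6: x=-1/2 → posterior Normal(-5/6, 6/23)
obs 7: x=-9 → posterior Normal(-295/158, 18/79)
obs 8: x=7/4 → posterior Normal(-130/89, 18/89)
obs 9: x=6 → posterior Normal(-70/99, 2/11)
obs 10: x=4 → posterior Normal(-30/109, 18/109)
obs 11: x=5/4 → posterior Normal(-5/34, 18/119)
obs 12: x=-7/4 → posterior Normal(-35/129, 6/43)

mu_0=-35/129, tau_0^2=6/43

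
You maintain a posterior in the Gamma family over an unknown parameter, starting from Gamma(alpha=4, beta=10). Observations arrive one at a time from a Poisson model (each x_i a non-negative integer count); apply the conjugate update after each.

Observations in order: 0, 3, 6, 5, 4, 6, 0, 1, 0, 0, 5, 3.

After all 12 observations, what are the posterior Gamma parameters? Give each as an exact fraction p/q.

alpha=37, beta=22

obs 1: x=0 → posterior Gamma(4, 11)
obs 2: x=3 → posterior Gamma(7, 12)
obs 3: x=6 → posterior Gamma(13, 13)
obs 4: x=5 → posterior Gamma(18, 14)
obs 5: x=4 → posterior Gamma(22, 15)
obs 6: x=6 → posterior Gamma(28, 16)
obs 7: x=0 → posterior Gamma(28, 17)
obs 8: x=1 → posterior Gamma(29, 18)
obs 9: x=0 → posterior Gamma(29, 19)
obs 10: x=0 → posterior Gamma(29, 20)
obs 11: x=5 → posterior Gamma(34, 21)
obs 12: x=3 → posterior Gamma(37, 22)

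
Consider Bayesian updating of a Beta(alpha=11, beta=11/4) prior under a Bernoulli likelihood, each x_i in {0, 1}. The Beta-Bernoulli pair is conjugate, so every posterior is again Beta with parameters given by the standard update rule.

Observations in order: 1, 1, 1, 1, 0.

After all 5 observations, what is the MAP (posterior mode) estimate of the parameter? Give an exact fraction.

obs 1: x=1 → posterior Beta(12, 11/4)
obs 2: x=1 → posterior Beta(13, 11/4)
obs 3: x=1 → posterior Beta(14, 11/4)
obs 4: x=1 → posterior Beta(15, 11/4)
obs 5: x=0 → posterior Beta(15, 15/4)

56/67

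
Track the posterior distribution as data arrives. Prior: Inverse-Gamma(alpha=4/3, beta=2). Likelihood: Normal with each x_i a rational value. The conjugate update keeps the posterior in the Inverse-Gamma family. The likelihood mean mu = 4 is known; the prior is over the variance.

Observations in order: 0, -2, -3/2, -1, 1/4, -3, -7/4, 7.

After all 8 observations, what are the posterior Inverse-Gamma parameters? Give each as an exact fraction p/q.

obs 1: x=0 → posterior Inverse-Gamma(11/6, 10)
obs 2: x=-2 → posterior Inverse-Gamma(7/3, 28)
obs 3: x=-3/2 → posterior Inverse-Gamma(17/6, 345/8)
obs 4: x=-1 → posterior Inverse-Gamma(10/3, 445/8)
obs 5: x=1/4 → posterior Inverse-Gamma(23/6, 2005/32)
obs 6: x=-3 → posterior Inverse-Gamma(13/3, 2789/32)
obs 7: x=-7/4 → posterior Inverse-Gamma(29/6, 1659/16)
obs 8: x=7 → posterior Inverse-Gamma(16/3, 1731/16)

alpha=16/3, beta=1731/16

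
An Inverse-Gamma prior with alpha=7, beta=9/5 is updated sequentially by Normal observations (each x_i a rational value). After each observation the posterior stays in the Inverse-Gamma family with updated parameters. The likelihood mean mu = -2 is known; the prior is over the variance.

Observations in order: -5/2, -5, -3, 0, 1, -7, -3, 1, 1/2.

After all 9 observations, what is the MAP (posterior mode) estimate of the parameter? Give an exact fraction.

obs 1: x=-5/2 → posterior Inverse-Gamma(15/2, 77/40)
obs 2: x=-5 → posterior Inverse-Gamma(8, 257/40)
obs 3: x=-3 → posterior Inverse-Gamma(17/2, 277/40)
obs 4: x=0 → posterior Inverse-Gamma(9, 357/40)
obs 5: x=1 → posterior Inverse-Gamma(19/2, 537/40)
obs 6: x=-7 → posterior Inverse-Gamma(10, 1037/40)
obs 7: x=-3 → posterior Inverse-Gamma(21/2, 1057/40)
obs 8: x=1 → posterior Inverse-Gamma(11, 1237/40)
obs 9: x=1/2 → posterior Inverse-Gamma(23/2, 681/20)

681/250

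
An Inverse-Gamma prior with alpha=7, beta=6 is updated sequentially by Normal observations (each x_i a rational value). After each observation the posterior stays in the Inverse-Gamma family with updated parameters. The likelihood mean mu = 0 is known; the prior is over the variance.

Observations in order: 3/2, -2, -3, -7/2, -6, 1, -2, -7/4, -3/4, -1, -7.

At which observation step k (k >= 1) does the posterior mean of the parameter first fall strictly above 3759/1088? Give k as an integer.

k = 5

obs 1: x=3/2 → posterior Inverse-Gamma(15/2, 57/8)
obs 2: x=-2 → posterior Inverse-Gamma(8, 73/8)
obs 3: x=-3 → posterior Inverse-Gamma(17/2, 109/8)
obs 4: x=-7/2 → posterior Inverse-Gamma(9, 79/4)
obs 5: x=-6 → posterior Inverse-Gamma(19/2, 151/4)
obs 6: x=1 → posterior Inverse-Gamma(10, 153/4)
obs 7: x=-2 → posterior Inverse-Gamma(21/2, 161/4)
obs 8: x=-7/4 → posterior Inverse-Gamma(11, 1337/32)
obs 9: x=-3/4 → posterior Inverse-Gamma(23/2, 673/16)
obs 10: x=-1 → posterior Inverse-Gamma(12, 681/16)
obs 11: x=-7 → posterior Inverse-Gamma(25/2, 1073/16)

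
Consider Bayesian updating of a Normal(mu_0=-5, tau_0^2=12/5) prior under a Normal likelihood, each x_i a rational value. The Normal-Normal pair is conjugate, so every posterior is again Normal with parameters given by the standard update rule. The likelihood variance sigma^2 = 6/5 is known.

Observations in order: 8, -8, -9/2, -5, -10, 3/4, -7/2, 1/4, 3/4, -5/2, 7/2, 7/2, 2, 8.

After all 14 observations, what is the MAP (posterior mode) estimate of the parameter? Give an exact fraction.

-37/58

obs 1: x=8 → posterior Normal(11/3, 4/5)
obs 2: x=-8 → posterior Normal(-1, 12/25)
obs 3: x=-9/2 → posterior Normal(-2, 12/35)
obs 4: x=-5 → posterior Normal(-8/3, 4/15)
obs 5: x=-10 → posterior Normal(-4, 12/55)
obs 6: x=3/4 → posterior Normal(-85/26, 12/65)
obs 7: x=-7/2 → posterior Normal(-33/10, 4/25)
obs 8: x=1/4 → posterior Normal(-49/17, 12/85)
obs 9: x=3/4 → posterior Normal(-5/2, 12/95)
obs 10: x=-5/2 → posterior Normal(-5/2, 4/35)
obs 11: x=7/2 → posterior Normal(-91/46, 12/115)
obs 12: x=7/2 → posterior Normal(-77/50, 12/125)
obs 13: x=2 → posterior Normal(-23/18, 4/45)
obs 14: x=8 → posterior Normal(-37/58, 12/145)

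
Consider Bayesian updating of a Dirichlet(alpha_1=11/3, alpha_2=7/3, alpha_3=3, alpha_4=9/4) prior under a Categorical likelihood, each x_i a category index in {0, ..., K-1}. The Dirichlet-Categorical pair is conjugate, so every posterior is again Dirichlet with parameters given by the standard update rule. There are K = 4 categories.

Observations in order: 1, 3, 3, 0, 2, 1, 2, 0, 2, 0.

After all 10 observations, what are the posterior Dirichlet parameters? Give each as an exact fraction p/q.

obs 1: x=1 → posterior Dirichlet(11/3, 10/3, 3, 9/4)
obs 2: x=3 → posterior Dirichlet(11/3, 10/3, 3, 13/4)
obs 3: x=3 → posterior Dirichlet(11/3, 10/3, 3, 17/4)
obs 4: x=0 → posterior Dirichlet(14/3, 10/3, 3, 17/4)
obs 5: x=2 → posterior Dirichlet(14/3, 10/3, 4, 17/4)
obs 6: x=1 → posterior Dirichlet(14/3, 13/3, 4, 17/4)
obs 7: x=2 → posterior Dirichlet(14/3, 13/3, 5, 17/4)
obs 8: x=0 → posterior Dirichlet(17/3, 13/3, 5, 17/4)
obs 9: x=2 → posterior Dirichlet(17/3, 13/3, 6, 17/4)
obs 10: x=0 → posterior Dirichlet(20/3, 13/3, 6, 17/4)

alpha_1=20/3, alpha_2=13/3, alpha_3=6, alpha_4=17/4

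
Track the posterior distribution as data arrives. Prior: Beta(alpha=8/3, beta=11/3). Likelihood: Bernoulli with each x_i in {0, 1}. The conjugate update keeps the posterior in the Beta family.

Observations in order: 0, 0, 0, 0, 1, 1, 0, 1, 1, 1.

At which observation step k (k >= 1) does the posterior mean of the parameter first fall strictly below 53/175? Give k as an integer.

obs 1: x=0 → posterior Beta(8/3, 14/3)
obs 2: x=0 → posterior Beta(8/3, 17/3)
obs 3: x=0 → posterior Beta(8/3, 20/3)
obs 4: x=0 → posterior Beta(8/3, 23/3)
obs 5: x=1 → posterior Beta(11/3, 23/3)
obs 6: x=1 → posterior Beta(14/3, 23/3)
obs 7: x=0 → posterior Beta(14/3, 26/3)
obs 8: x=1 → posterior Beta(17/3, 26/3)
obs 9: x=1 → posterior Beta(20/3, 26/3)
obs 10: x=1 → posterior Beta(23/3, 26/3)

k = 3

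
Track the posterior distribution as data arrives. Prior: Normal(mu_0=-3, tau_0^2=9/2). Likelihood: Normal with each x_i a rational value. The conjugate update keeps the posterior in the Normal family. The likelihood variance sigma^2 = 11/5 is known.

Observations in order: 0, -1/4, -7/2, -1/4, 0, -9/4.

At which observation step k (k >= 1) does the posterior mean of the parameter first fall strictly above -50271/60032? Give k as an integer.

obs 1: x=0 → posterior Normal(-66/67, 99/67)
obs 2: x=-1/4 → posterior Normal(-309/448, 99/112)
obs 3: x=-7/2 → posterior Normal(-939/628, 99/157)
obs 4: x=-1/4 → posterior Normal(-123/101, 99/202)
obs 5: x=0 → posterior Normal(-246/247, 99/247)
obs 6: x=-9/4 → posterior Normal(-1389/1168, 99/292)

k = 2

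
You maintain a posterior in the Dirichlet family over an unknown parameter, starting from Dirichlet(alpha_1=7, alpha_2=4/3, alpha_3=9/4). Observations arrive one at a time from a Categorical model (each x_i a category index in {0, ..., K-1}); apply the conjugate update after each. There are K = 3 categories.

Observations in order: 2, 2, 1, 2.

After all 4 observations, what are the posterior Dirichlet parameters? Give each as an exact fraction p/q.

alpha_1=7, alpha_2=7/3, alpha_3=21/4

obs 1: x=2 → posterior Dirichlet(7, 4/3, 13/4)
obs 2: x=2 → posterior Dirichlet(7, 4/3, 17/4)
obs 3: x=1 → posterior Dirichlet(7, 7/3, 17/4)
obs 4: x=2 → posterior Dirichlet(7, 7/3, 21/4)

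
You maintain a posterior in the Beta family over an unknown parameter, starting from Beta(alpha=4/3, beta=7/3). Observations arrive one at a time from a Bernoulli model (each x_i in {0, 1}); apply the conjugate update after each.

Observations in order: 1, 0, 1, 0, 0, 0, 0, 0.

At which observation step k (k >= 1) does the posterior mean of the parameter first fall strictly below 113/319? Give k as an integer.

k = 6

obs 1: x=1 → posterior Beta(7/3, 7/3)
obs 2: x=0 → posterior Beta(7/3, 10/3)
obs 3: x=1 → posterior Beta(10/3, 10/3)
obs 4: x=0 → posterior Beta(10/3, 13/3)
obs 5: x=0 → posterior Beta(10/3, 16/3)
obs 6: x=0 → posterior Beta(10/3, 19/3)
obs 7: x=0 → posterior Beta(10/3, 22/3)
obs 8: x=0 → posterior Beta(10/3, 25/3)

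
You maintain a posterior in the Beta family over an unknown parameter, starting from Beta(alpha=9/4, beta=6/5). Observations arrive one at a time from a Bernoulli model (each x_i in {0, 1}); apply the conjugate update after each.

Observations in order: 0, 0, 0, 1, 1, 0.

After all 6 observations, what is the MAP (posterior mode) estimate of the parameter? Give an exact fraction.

obs 1: x=0 → posterior Beta(9/4, 11/5)
obs 2: x=0 → posterior Beta(9/4, 16/5)
obs 3: x=0 → posterior Beta(9/4, 21/5)
obs 4: x=1 → posterior Beta(13/4, 21/5)
obs 5: x=1 → posterior Beta(17/4, 21/5)
obs 6: x=0 → posterior Beta(17/4, 26/5)

65/149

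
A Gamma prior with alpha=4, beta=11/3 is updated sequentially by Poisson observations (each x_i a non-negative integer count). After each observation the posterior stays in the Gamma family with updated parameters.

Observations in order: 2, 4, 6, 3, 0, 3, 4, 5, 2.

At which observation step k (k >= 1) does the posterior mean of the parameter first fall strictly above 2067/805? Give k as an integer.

obs 1: x=2 → posterior Gamma(6, 14/3)
obs 2: x=4 → posterior Gamma(10, 17/3)
obs 3: x=6 → posterior Gamma(16, 20/3)
obs 4: x=3 → posterior Gamma(19, 23/3)
obs 5: x=0 → posterior Gamma(19, 26/3)
obs 6: x=3 → posterior Gamma(22, 29/3)
obs 7: x=4 → posterior Gamma(26, 32/3)
obs 8: x=5 → posterior Gamma(31, 35/3)
obs 9: x=2 → posterior Gamma(33, 38/3)

k = 8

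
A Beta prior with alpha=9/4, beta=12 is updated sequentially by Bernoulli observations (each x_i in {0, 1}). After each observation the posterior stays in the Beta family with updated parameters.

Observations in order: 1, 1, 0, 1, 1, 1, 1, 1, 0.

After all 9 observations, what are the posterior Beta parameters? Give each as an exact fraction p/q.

alpha=37/4, beta=14

obs 1: x=1 → posterior Beta(13/4, 12)
obs 2: x=1 → posterior Beta(17/4, 12)
obs 3: x=0 → posterior Beta(17/4, 13)
obs 4: x=1 → posterior Beta(21/4, 13)
obs 5: x=1 → posterior Beta(25/4, 13)
obs 6: x=1 → posterior Beta(29/4, 13)
obs 7: x=1 → posterior Beta(33/4, 13)
obs 8: x=1 → posterior Beta(37/4, 13)
obs 9: x=0 → posterior Beta(37/4, 14)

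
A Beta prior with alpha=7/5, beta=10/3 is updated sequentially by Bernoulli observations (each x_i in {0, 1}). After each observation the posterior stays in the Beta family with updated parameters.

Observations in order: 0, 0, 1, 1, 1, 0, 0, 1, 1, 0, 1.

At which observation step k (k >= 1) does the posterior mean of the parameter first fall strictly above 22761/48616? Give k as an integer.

k = 11

obs 1: x=0 → posterior Beta(7/5, 13/3)
obs 2: x=0 → posterior Beta(7/5, 16/3)
obs 3: x=1 → posterior Beta(12/5, 16/3)
obs 4: x=1 → posterior Beta(17/5, 16/3)
obs 5: x=1 → posterior Beta(22/5, 16/3)
obs 6: x=0 → posterior Beta(22/5, 19/3)
obs 7: x=0 → posterior Beta(22/5, 22/3)
obs 8: x=1 → posterior Beta(27/5, 22/3)
obs 9: x=1 → posterior Beta(32/5, 22/3)
obs 10: x=0 → posterior Beta(32/5, 25/3)
obs 11: x=1 → posterior Beta(37/5, 25/3)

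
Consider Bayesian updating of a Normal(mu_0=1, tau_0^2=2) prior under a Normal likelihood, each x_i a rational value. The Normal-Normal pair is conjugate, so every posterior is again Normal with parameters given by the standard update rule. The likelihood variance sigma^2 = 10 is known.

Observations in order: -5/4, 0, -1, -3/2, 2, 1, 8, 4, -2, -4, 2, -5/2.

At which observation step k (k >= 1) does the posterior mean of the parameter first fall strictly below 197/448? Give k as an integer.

k = 3

obs 1: x=-5/4 → posterior Normal(5/8, 5/3)
obs 2: x=0 → posterior Normal(15/28, 10/7)
obs 3: x=-1 → posterior Normal(11/32, 5/4)
obs 4: x=-3/2 → posterior Normal(5/36, 10/9)
obs 5: x=2 → posterior Normal(13/40, 1)
obs 6: x=1 → posterior Normal(17/44, 10/11)
obs 7: x=8 → posterior Normal(49/48, 5/6)
obs 8: x=4 → posterior Normal(5/4, 10/13)
obs 9: x=-2 → posterior Normal(57/56, 5/7)
obs 10: x=-4 → posterior Normal(41/60, 2/3)
obs 11: x=2 → posterior Normal(49/64, 5/8)
obs 12: x=-5/2 → posterior Normal(39/68, 10/17)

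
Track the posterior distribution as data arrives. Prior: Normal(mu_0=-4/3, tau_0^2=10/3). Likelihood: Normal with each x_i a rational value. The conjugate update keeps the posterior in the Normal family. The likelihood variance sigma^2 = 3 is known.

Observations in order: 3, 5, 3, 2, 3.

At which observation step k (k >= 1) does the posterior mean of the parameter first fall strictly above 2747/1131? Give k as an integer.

obs 1: x=3 → posterior Normal(18/19, 30/19)
obs 2: x=5 → posterior Normal(68/29, 30/29)
obs 3: x=3 → posterior Normal(98/39, 10/13)
obs 4: x=2 → posterior Normal(118/49, 30/49)
obs 5: x=3 → posterior Normal(148/59, 30/59)

k = 3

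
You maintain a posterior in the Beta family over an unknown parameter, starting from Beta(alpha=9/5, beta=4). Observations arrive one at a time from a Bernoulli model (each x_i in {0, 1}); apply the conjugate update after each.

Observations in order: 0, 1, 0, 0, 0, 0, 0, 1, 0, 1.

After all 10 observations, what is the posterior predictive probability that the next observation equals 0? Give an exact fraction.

55/79

obs 1: x=0 → posterior Beta(9/5, 5)
obs 2: x=1 → posterior Beta(14/5, 5)
obs 3: x=0 → posterior Beta(14/5, 6)
obs 4: x=0 → posterior Beta(14/5, 7)
obs 5: x=0 → posterior Beta(14/5, 8)
obs 6: x=0 → posterior Beta(14/5, 9)
obs 7: x=0 → posterior Beta(14/5, 10)
obs 8: x=1 → posterior Beta(19/5, 10)
obs 9: x=0 → posterior Beta(19/5, 11)
obs 10: x=1 → posterior Beta(24/5, 11)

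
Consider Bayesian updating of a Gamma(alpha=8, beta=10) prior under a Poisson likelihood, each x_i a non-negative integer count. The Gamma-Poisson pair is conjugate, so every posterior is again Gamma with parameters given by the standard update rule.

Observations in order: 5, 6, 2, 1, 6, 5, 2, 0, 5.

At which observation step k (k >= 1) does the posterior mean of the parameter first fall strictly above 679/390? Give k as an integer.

obs 1: x=5 → posterior Gamma(13, 11)
obs 2: x=6 → posterior Gamma(19, 12)
obs 3: x=2 → posterior Gamma(21, 13)
obs 4: x=1 → posterior Gamma(22, 14)
obs 5: x=6 → posterior Gamma(28, 15)
obs 6: x=5 → posterior Gamma(33, 16)
obs 7: x=2 → posterior Gamma(35, 17)
obs 8: x=0 → posterior Gamma(35, 18)
obs 9: x=5 → posterior Gamma(40, 19)

k = 5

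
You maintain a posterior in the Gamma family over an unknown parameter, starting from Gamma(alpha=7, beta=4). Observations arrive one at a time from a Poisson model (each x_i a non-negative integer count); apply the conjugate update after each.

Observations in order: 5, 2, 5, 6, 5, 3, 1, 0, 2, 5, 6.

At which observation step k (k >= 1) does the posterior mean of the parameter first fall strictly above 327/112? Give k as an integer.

obs 1: x=5 → posterior Gamma(12, 5)
obs 2: x=2 → posterior Gamma(14, 6)
obs 3: x=5 → posterior Gamma(19, 7)
obs 4: x=6 → posterior Gamma(25, 8)
obs 5: x=5 → posterior Gamma(30, 9)
obs 6: x=3 → posterior Gamma(33, 10)
obs 7: x=1 → posterior Gamma(34, 11)
obs 8: x=0 → posterior Gamma(34, 12)
obs 9: x=2 → posterior Gamma(36, 13)
obs 10: x=5 → posterior Gamma(41, 14)
obs 11: x=6 → posterior Gamma(47, 15)

k = 4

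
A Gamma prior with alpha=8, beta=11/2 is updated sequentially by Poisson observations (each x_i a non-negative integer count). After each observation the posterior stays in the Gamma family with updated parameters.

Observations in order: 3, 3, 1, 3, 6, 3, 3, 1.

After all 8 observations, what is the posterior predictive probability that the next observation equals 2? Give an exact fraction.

467539552415322579230150380180609330151340340032/1816075630094014572464024421543167816955354437789

obs 1: x=3 → posterior Gamma(11, 13/2)
obs 2: x=3 → posterior Gamma(14, 15/2)
obs 3: x=1 → posterior Gamma(15, 17/2)
obs 4: x=3 → posterior Gamma(18, 19/2)
obs 5: x=6 → posterior Gamma(24, 21/2)
obs 6: x=3 → posterior Gamma(27, 23/2)
obs 7: x=3 → posterior Gamma(30, 25/2)
obs 8: x=1 → posterior Gamma(31, 27/2)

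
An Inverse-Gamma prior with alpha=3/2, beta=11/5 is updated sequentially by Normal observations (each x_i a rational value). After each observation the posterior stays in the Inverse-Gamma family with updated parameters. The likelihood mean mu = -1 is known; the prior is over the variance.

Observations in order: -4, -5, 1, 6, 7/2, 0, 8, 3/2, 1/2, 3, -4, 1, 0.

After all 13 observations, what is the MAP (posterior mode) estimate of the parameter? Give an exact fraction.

4463/360

obs 1: x=-4 → posterior Inverse-Gamma(2, 67/10)
obs 2: x=-5 → posterior Inverse-Gamma(5/2, 147/10)
obs 3: x=1 → posterior Inverse-Gamma(3, 167/10)
obs 4: x=6 → posterior Inverse-Gamma(7/2, 206/5)
obs 5: x=7/2 → posterior Inverse-Gamma(4, 2053/40)
obs 6: x=0 → posterior Inverse-Gamma(9/2, 2073/40)
obs 7: x=8 → posterior Inverse-Gamma(5, 3693/40)
obs 8: x=3/2 → posterior Inverse-Gamma(11/2, 1909/20)
obs 9: x=1/2 → posterior Inverse-Gamma(6, 3863/40)
obs 10: x=3 → posterior Inverse-Gamma(13/2, 4183/40)
obs 11: x=-4 → posterior Inverse-Gamma(7, 4363/40)
obs 12: x=1 → posterior Inverse-Gamma(15/2, 4443/40)
obs 13: x=0 → posterior Inverse-Gamma(8, 4463/40)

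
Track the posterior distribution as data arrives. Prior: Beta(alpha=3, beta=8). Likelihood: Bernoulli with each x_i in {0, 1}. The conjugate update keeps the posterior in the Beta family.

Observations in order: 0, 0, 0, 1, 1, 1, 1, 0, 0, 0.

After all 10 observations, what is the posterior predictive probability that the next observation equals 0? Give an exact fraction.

obs 1: x=0 → posterior Beta(3, 9)
obs 2: x=0 → posterior Beta(3, 10)
obs 3: x=0 → posterior Beta(3, 11)
obs 4: x=1 → posterior Beta(4, 11)
obs 5: x=1 → posterior Beta(5, 11)
obs 6: x=1 → posterior Beta(6, 11)
obs 7: x=1 → posterior Beta(7, 11)
obs 8: x=0 → posterior Beta(7, 12)
obs 9: x=0 → posterior Beta(7, 13)
obs 10: x=0 → posterior Beta(7, 14)

2/3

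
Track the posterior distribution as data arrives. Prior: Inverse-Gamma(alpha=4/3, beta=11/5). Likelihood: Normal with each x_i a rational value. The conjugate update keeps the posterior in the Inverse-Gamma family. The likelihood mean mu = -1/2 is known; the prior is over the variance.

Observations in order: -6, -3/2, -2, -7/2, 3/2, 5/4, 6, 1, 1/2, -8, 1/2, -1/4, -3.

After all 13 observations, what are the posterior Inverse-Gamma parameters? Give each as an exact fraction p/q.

alpha=47/6, beta=6521/80

obs 1: x=-6 → posterior Inverse-Gamma(11/6, 693/40)
obs 2: x=-3/2 → posterior Inverse-Gamma(7/3, 713/40)
obs 3: x=-2 → posterior Inverse-Gamma(17/6, 379/20)
obs 4: x=-7/2 → posterior Inverse-Gamma(10/3, 469/20)
obs 5: x=3/2 → posterior Inverse-Gamma(23/6, 509/20)
obs 6: x=5/4 → posterior Inverse-Gamma(13/3, 4317/160)
obs 7: x=6 → posterior Inverse-Gamma(29/6, 7697/160)
obs 8: x=1 → posterior Inverse-Gamma(16/3, 7877/160)
obs 9: x=1/2 → posterior Inverse-Gamma(35/6, 7957/160)
obs 10: x=-8 → posterior Inverse-Gamma(19/3, 12457/160)
obs 11: x=1/2 → posterior Inverse-Gamma(41/6, 12537/160)
obs 12: x=-1/4 → posterior Inverse-Gamma(22/3, 6271/80)
obs 13: x=-3 → posterior Inverse-Gamma(47/6, 6521/80)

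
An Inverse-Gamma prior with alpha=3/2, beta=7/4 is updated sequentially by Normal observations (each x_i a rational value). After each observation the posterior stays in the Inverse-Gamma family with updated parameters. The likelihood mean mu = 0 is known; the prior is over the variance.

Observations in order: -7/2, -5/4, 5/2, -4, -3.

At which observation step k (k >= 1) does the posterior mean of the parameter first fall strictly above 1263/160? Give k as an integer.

k = 4

obs 1: x=-7/2 → posterior Inverse-Gamma(2, 63/8)
obs 2: x=-5/4 → posterior Inverse-Gamma(5/2, 277/32)
obs 3: x=5/2 → posterior Inverse-Gamma(3, 377/32)
obs 4: x=-4 → posterior Inverse-Gamma(7/2, 633/32)
obs 5: x=-3 → posterior Inverse-Gamma(4, 777/32)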